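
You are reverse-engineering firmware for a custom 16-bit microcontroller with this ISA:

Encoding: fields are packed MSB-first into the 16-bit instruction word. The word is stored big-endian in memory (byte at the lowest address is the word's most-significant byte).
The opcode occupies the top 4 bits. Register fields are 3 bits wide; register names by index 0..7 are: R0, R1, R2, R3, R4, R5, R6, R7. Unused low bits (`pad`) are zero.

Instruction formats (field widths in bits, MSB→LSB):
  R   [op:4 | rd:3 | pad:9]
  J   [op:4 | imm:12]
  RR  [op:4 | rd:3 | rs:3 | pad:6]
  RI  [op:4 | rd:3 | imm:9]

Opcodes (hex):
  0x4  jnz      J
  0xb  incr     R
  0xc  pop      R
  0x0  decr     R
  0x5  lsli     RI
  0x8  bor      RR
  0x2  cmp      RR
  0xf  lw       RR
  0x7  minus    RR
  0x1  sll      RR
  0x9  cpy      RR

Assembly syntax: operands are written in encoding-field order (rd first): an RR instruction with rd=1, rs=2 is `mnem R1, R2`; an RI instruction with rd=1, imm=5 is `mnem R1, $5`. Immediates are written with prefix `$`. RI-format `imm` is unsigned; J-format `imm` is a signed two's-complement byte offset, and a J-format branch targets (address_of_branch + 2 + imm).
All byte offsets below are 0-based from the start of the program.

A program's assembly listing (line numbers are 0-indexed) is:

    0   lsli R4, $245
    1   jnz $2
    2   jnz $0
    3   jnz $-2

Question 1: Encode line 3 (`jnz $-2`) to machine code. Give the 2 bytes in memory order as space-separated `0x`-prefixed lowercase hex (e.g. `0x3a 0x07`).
0x4f 0xfe

3. jnz fields op=0x4:4|imm=-2:12 → word 4ffeh → 4f fe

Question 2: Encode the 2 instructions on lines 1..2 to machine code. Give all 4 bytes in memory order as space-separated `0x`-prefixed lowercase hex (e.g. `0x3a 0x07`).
0x40 0x02 0x40 0x00

1. jnz fields op=0x4:4|imm=2:12 → word 4002h → 40 02
2. jnz fields op=0x4:4|imm=0:12 → word 4000h → 40 00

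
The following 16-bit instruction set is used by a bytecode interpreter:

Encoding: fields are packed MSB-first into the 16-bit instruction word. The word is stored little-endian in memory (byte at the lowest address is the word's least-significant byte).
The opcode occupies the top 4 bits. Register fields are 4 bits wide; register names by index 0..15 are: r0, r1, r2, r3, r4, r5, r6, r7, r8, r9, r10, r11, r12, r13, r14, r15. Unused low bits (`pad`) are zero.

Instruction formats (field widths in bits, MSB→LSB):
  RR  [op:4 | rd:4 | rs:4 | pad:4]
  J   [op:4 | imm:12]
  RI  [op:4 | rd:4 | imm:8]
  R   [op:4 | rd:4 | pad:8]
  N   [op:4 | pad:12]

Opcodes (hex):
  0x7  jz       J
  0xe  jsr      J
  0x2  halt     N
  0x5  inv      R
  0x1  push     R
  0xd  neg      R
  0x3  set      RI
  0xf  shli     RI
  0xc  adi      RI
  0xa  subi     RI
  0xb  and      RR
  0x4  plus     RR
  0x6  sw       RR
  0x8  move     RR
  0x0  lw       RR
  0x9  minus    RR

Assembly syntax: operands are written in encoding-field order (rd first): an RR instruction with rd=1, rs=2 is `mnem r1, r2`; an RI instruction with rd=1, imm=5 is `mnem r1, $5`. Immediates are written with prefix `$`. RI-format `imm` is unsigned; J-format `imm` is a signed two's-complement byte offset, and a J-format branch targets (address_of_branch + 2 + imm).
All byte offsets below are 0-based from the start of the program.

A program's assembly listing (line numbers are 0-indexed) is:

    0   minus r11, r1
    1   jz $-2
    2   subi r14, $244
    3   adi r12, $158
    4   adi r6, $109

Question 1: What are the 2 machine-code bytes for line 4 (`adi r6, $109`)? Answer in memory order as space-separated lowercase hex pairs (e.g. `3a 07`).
L4: adi op=0xc:4|rd=6:4|imm=109:8 ⇒ 0xc66d ⇒ little 6d c6

6d c6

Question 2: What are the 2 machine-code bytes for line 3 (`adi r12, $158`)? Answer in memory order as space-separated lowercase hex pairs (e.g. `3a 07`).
9e cc

L3: adi op=0xc:4|rd=12:4|imm=158:8 ⇒ 0xcc9e ⇒ little 9e cc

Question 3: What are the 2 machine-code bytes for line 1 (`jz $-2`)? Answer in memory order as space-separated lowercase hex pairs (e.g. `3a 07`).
1. jz fields op=0x7:4|imm=-2:12 → word 7ffeh → fe 7f

fe 7f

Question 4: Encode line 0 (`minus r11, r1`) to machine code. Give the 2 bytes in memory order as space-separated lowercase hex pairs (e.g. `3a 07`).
10 9b

0. minus fields op=0x9:4|rd=11:4|rs=1:4|pad=0:4 → word 9b10h → 10 9b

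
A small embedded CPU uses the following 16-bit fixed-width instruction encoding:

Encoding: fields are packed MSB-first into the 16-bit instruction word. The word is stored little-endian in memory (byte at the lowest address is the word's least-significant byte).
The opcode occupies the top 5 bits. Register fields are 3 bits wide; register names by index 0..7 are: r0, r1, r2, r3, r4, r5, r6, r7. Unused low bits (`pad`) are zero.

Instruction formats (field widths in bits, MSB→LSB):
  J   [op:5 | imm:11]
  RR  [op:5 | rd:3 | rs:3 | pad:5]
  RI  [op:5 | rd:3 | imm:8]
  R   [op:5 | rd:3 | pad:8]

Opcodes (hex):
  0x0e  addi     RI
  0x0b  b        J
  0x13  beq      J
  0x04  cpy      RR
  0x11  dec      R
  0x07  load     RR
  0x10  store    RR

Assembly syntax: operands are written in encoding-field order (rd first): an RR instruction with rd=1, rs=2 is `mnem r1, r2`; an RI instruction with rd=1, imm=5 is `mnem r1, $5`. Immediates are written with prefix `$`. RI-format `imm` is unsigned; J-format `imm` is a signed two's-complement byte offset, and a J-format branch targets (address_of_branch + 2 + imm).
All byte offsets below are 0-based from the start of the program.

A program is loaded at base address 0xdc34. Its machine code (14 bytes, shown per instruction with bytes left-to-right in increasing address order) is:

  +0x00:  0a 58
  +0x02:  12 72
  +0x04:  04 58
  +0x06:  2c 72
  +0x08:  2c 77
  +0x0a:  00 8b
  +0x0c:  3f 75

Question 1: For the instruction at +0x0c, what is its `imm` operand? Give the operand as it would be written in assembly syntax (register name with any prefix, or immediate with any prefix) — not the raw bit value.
$63

@+0c  little-endian(3f 75) = 0x753f
  opcode bits[15:11]=0xe: addi/RI
  rd: (w>>8)&0x7=0x5 → r5
  imm: (w>>0)&0xff=0x3f → $63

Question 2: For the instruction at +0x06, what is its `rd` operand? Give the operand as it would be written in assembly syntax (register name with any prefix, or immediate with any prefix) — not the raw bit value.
r2

[06] 2c 72 → 0x722c
  top 5b → 0xe → addi [RI]
  rd: (w>>8)&0x7=0x2 → r2
  imm: (w>>0)&0xff=0x2c → $44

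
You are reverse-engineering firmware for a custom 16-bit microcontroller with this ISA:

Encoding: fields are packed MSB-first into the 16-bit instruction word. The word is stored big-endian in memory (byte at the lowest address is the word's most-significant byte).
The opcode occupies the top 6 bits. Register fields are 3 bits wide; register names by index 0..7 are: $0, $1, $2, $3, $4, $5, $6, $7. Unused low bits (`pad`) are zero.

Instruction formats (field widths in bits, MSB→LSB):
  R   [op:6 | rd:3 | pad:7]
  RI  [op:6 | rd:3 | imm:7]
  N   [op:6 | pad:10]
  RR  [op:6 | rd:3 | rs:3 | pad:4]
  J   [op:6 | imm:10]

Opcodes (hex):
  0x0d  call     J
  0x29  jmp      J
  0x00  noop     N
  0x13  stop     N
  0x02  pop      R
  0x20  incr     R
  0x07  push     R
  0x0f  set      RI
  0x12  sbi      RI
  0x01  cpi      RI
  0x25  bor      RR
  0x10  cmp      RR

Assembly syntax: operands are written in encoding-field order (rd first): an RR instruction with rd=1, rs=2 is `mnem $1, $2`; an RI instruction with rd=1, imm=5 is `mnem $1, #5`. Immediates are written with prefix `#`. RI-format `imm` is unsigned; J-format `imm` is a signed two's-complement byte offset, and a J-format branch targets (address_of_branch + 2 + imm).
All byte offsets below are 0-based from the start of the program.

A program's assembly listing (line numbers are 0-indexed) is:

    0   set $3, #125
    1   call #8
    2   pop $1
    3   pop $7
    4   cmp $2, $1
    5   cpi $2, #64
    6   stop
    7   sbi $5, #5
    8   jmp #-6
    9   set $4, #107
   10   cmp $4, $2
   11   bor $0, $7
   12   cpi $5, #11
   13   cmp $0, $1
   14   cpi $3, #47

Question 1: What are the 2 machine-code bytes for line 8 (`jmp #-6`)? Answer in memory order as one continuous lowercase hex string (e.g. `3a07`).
a7fa

line 8 (jmp): pack op=0x29:6|imm=-6:10 = 0xa7fa; big→ a7 fa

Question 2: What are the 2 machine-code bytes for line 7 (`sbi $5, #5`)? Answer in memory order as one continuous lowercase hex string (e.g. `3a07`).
4a85

L7: sbi op=0x12:6|rd=5:3|imm=5:7 ⇒ 0x4a85 ⇒ big 4a 85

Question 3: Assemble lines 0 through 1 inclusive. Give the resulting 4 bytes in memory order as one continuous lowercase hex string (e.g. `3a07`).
line 0 (set): pack op=0xf:6|rd=3:3|imm=125:7 = 0x3dfd; big→ 3d fd
line 1 (call): pack op=0xd:6|imm=8:10 = 0x3408; big→ 34 08

3dfd3408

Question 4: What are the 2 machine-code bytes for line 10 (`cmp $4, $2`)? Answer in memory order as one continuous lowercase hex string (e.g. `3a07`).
4220

10. cmp fields op=0x10:6|rd=4:3|rs=2:3|pad=0:4 → word 4220h → 42 20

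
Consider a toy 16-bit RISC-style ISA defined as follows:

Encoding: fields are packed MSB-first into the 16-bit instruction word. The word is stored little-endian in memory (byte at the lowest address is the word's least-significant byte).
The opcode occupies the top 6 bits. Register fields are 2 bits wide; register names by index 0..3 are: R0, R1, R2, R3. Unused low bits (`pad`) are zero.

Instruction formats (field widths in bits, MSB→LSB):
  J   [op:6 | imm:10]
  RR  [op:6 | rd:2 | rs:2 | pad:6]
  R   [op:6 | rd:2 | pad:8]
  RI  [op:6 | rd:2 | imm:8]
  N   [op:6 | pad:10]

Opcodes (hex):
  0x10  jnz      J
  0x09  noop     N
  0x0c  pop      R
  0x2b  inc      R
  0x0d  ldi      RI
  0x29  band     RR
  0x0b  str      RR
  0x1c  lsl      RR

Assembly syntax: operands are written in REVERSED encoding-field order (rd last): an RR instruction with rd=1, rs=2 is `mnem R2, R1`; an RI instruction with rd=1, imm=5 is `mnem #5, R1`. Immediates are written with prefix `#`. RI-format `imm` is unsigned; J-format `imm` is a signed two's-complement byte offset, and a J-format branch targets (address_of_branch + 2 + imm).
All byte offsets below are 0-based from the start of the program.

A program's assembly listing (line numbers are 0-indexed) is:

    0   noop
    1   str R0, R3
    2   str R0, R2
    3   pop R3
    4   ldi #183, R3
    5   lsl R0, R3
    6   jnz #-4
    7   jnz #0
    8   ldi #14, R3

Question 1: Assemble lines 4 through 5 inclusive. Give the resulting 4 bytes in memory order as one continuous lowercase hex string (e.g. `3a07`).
4. ldi fields op=0xd:6|rd=3:2|imm=183:8 → word 37b7h → b7 37
5. lsl fields op=0x1c:6|rd=3:2|rs=0:2|pad=0:6 → word 7300h → 00 73

b7370073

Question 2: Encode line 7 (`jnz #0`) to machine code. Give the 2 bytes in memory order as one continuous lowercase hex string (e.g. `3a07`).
line 7 (jnz): pack op=0x10:6|imm=0:10 = 0x4000; little→ 00 40

0040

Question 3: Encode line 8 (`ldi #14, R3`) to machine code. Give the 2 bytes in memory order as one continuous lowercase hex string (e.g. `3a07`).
0e37

8. ldi fields op=0xd:6|rd=3:2|imm=14:8 → word 370eh → 0e 37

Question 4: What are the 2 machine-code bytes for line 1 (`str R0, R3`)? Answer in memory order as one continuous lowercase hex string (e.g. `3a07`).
002f

L1: str op=0xb:6|rd=3:2|rs=0:2|pad=0:6 ⇒ 0x2f00 ⇒ little 00 2f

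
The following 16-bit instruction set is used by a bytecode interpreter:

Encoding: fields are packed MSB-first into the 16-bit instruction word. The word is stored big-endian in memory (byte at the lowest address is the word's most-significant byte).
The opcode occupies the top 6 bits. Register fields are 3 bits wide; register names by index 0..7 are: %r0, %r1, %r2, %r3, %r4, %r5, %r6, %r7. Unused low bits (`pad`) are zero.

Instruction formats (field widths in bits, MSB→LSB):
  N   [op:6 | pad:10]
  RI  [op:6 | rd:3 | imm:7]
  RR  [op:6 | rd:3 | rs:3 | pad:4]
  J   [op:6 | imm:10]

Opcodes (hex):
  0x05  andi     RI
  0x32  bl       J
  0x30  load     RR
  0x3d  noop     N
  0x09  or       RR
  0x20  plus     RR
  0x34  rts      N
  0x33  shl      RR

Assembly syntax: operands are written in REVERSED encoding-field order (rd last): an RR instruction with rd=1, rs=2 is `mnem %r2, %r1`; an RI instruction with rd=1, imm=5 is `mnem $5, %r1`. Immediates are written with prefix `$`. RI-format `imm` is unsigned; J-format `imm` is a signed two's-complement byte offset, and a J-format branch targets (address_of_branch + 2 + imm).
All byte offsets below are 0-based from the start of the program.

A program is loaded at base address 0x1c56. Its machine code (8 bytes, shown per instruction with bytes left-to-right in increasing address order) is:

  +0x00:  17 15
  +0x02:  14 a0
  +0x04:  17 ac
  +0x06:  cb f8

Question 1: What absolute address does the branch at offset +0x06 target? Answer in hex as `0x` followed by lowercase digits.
[06] cb f8 → 0xcbf8
  top 6b → 0x32 → bl [J]
  imm: (w>>0)&0x3ff=0x3f8 (s10→-8) → $-8
  target = base 0x1c56 + off 0x06 + 2 + imm -8 = 0x1c56

0x1c56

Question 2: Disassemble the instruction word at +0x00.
andi $21, %r6

@+00  big-endian(17 15) = 0x1715
  opcode bits[15:10]=0x5: andi/RI
  rd: (w>>7)&0x7=0x6 → %r6
  imm: (w>>0)&0x7f=0x15 → $21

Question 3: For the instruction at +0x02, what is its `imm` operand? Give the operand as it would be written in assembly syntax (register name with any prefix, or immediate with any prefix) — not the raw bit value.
$32

+0x02: 14 a0 ⇒ word 0x14a0 (big)
  top 6b → 0x5 → andi [RI]
  rd: (w>>7)&0x7=0x1 → %r1
  imm: (w>>0)&0x7f=0x20 → $32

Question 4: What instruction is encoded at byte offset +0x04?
andi $44, %r7

[04] 17 ac → 0x17ac
  top 6b → 0x5 → andi [RI]
  [9:7] rd=7 = %r7
  [6:0] imm=44 = $44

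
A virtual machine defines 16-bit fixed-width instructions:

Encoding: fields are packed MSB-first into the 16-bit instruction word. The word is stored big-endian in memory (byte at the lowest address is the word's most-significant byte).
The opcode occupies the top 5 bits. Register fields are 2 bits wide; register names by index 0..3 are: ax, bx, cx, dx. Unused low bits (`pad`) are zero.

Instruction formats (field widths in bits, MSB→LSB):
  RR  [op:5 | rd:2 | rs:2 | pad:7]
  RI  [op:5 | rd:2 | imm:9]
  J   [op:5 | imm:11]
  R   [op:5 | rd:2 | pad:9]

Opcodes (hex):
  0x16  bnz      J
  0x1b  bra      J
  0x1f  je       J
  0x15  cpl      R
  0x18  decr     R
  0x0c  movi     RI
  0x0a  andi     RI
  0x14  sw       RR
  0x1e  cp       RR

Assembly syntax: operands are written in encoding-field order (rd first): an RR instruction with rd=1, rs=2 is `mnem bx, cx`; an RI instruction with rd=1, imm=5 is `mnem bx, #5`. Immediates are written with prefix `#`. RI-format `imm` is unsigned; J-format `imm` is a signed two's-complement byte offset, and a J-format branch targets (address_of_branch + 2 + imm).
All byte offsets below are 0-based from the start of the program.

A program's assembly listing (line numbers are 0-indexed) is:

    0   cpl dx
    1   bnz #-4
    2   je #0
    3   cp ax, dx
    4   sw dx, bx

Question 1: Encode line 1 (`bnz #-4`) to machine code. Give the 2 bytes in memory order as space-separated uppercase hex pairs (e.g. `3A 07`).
B7 FC

L1: bnz op=0x16:5|imm=-4:11 ⇒ 0xb7fc ⇒ big b7 fc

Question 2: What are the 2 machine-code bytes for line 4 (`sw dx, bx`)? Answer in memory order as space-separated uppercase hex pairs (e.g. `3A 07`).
4. sw fields op=0x14:5|rd=3:2|rs=1:2|pad=0:7 → word a680h → a6 80

A6 80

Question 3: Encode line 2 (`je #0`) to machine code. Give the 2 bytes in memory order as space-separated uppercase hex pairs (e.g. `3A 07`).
2. je fields op=0x1f:5|imm=0:11 → word f800h → f8 00

F8 00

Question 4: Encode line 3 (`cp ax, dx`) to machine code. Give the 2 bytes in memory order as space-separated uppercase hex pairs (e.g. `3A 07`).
L3: cp op=0x1e:5|rd=0:2|rs=3:2|pad=0:7 ⇒ 0xf180 ⇒ big f1 80

F1 80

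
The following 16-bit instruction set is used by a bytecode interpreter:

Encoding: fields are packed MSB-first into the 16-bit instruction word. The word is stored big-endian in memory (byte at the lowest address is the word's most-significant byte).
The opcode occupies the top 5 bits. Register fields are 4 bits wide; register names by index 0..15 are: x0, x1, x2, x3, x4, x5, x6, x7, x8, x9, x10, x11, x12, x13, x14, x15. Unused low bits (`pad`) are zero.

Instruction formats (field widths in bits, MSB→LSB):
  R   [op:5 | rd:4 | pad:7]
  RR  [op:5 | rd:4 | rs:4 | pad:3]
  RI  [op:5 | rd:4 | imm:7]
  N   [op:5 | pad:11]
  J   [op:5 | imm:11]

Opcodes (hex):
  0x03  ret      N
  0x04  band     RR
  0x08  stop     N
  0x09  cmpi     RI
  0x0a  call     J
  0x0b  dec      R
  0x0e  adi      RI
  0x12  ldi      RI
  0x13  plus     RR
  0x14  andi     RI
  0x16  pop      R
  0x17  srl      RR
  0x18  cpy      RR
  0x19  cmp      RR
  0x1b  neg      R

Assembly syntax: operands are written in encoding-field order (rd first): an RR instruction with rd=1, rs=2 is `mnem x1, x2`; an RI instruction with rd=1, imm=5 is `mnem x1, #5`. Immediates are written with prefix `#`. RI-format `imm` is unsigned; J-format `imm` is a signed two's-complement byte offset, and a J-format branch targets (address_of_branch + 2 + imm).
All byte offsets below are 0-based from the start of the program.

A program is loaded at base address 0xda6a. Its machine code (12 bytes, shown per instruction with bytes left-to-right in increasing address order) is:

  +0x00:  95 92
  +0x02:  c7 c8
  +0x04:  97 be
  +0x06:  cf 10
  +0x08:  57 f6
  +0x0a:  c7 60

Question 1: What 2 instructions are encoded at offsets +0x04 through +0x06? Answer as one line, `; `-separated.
ldi x15, #62; cmp x14, x2

+0x04: 97 be ⇒ word 0x97be (big)
  opcode bits[15:11]=0x12: ldi/RI
  [10:7] rd=15 = x15
  [6:0] imm=62 = #62
+0x06: cf 10 ⇒ word 0xcf10 (big)
  opcode bits[15:11]=0x19: cmp/RR
  [10:7] rd=14 = x14
  [6:3] rs=2 = x2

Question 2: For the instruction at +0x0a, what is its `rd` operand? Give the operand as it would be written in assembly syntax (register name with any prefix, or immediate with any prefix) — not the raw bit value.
@+0a  big-endian(c7 60) = 0xc760
  top 5b → 0x18 → cpy [RR]
  rd: (w>>7)&0xf=0xe → x14
  rs: (w>>3)&0xf=0xc → x12

x14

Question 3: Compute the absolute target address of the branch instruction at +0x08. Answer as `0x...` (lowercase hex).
0xda6a

@+08  big-endian(57 f6) = 0x57f6
  op=0x57f6>>11=0xa ⇒ call (J)
  imm@[10:0]=0x7f6 (s11→-10) ⇒ #-10
  target = base 0xda6a + off 0x08 + 2 + imm -10 = 0xda6a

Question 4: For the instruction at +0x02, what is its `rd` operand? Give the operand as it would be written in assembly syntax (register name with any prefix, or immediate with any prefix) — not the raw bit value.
@+02  big-endian(c7 c8) = 0xc7c8
  op=0xc7c8>>11=0x18 ⇒ cpy (RR)
  rd@[10:7]=0xf ⇒ x15
  rs@[6:3]=0x9 ⇒ x9

x15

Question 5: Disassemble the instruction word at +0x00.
ldi x11, #18

[00] 95 92 → 0x9592
  top 5b → 0x12 → ldi [RI]
  rd: (w>>7)&0xf=0xb → x11
  imm: (w>>0)&0x7f=0x12 → #18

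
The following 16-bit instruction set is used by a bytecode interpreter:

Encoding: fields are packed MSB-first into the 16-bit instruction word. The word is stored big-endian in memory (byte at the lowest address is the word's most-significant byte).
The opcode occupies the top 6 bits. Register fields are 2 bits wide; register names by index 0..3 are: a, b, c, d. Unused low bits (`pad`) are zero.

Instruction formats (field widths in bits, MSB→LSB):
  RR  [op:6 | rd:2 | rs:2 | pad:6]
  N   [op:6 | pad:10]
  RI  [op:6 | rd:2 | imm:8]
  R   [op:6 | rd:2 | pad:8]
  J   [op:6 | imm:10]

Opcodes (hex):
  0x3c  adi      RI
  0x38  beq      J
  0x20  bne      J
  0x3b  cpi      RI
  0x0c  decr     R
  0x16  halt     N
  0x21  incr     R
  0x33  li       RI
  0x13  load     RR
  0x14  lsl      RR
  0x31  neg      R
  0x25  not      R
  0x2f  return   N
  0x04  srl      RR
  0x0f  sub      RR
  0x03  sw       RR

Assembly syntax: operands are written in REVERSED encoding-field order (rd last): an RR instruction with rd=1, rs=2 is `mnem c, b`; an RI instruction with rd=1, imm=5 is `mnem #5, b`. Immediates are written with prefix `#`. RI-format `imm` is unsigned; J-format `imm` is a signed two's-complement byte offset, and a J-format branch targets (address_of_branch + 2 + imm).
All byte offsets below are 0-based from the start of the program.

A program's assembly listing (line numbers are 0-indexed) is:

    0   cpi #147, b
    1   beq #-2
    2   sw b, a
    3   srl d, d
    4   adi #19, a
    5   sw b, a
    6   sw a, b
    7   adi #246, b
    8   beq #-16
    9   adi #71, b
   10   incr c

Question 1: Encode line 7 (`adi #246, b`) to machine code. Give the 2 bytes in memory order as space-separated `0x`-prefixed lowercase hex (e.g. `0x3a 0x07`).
line 7 (adi): pack op=0x3c:6|rd=1:2|imm=246:8 = 0xf1f6; big→ f1 f6

0xf1 0xf6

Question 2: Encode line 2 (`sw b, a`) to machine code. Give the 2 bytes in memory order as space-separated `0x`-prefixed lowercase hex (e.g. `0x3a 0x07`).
0x0c 0x40

line 2 (sw): pack op=0x3:6|rd=0:2|rs=1:2|pad=0:6 = 0x0c40; big→ 0c 40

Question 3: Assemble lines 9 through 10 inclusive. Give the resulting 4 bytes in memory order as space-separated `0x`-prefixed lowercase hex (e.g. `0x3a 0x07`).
9. adi fields op=0x3c:6|rd=1:2|imm=71:8 → word f147h → f1 47
10. incr fields op=0x21:6|rd=2:2|pad=0:8 → word 8600h → 86 00

0xf1 0x47 0x86 0x00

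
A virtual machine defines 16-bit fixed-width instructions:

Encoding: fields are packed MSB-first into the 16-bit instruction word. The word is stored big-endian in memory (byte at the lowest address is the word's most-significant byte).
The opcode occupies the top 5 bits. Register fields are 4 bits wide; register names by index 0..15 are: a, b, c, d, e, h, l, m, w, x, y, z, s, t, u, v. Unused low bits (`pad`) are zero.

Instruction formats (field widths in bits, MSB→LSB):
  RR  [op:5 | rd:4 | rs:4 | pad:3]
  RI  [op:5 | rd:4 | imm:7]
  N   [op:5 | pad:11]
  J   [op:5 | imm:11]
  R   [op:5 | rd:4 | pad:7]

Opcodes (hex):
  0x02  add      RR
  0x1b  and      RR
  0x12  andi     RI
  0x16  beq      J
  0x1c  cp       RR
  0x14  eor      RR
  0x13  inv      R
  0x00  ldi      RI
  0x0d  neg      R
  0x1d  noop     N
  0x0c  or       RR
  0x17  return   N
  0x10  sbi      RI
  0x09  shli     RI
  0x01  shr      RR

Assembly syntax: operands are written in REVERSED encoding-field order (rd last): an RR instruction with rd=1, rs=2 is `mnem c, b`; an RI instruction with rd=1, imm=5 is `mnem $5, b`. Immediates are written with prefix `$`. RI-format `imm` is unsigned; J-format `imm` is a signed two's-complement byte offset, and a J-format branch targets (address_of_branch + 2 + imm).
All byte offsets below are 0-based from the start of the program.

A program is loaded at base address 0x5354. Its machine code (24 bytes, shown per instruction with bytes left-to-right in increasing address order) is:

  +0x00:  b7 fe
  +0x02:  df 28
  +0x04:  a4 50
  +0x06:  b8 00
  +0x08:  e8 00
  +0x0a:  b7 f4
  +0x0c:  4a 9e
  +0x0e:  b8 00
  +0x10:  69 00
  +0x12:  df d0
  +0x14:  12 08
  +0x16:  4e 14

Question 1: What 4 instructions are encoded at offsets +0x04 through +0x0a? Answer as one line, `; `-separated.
@+04  big-endian(a4 50) = 0xa450
  top 5b → 0x14 → eor [RR]
  [10:7] rd=8 = w
  [6:3] rs=10 = y
@+06  big-endian(b8 00) = 0xb800
  top 5b → 0x17 → return [N]
@+08  big-endian(e8 00) = 0xe800
  top 5b → 0x1d → noop [N]
@+0a  big-endian(b7 f4) = 0xb7f4
  top 5b → 0x16 → beq [J]
  [10:0] imm=2036 (s11→-12) = $-12

eor y, w; return; noop; beq $-12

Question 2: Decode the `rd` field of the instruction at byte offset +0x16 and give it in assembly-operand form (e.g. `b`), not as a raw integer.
s

[16] 4e 14 → 0x4e14
  op=0x4e14>>11=0x9 ⇒ shli (RI)
  rd@[10:7]=0xc ⇒ s
  imm@[6:0]=0x14 ⇒ $20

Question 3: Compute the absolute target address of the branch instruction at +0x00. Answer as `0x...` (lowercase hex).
off 0x00: read b7 fe as big → 0xb7fe
  top 5b → 0x16 → beq [J]
  imm: (w>>0)&0x7ff=0x7fe (s11→-2) → $-2
  target = base 0x5354 + off 0x00 + 2 + imm -2 = 0x5354

0x5354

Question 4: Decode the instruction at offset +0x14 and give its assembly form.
add b, e

off 0x14: read 12 08 as big → 0x1208
  opcode bits[15:11]=0x2: add/RR
  [10:7] rd=4 = e
  [6:3] rs=1 = b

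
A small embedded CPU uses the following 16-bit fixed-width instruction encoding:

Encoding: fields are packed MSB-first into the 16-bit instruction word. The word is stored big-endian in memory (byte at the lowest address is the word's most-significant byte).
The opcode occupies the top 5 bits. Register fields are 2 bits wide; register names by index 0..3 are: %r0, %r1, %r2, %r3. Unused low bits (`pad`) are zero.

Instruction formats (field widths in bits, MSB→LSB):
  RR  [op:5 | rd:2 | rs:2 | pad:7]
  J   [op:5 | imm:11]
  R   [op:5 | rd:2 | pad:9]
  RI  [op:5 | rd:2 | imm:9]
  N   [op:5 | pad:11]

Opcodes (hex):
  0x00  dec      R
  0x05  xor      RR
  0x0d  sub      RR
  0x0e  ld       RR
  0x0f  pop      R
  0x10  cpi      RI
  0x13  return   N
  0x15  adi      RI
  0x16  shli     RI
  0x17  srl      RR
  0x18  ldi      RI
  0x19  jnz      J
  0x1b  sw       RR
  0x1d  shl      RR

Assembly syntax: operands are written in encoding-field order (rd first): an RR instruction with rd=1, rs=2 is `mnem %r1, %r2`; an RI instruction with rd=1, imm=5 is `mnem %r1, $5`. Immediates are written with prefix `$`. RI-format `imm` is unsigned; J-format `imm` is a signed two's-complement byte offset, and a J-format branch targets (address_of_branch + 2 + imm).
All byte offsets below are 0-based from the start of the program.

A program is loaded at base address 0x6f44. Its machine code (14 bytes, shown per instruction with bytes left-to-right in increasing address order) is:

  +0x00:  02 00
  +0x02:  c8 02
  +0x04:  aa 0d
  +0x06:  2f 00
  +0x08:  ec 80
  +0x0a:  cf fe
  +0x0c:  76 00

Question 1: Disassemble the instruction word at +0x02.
off 0x02: read c8 02 as big → 0xc802
  op=0xc802>>11=0x19 ⇒ jnz (J)
  imm: (w>>0)&0x7ff=0x2 → $2

jnz $2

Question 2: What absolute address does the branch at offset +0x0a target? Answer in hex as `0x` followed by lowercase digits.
off 0x0a: read cf fe as big → 0xcffe
  op=0xcffe>>11=0x19 ⇒ jnz (J)
  [10:0] imm=2046 (s11→-2) = $-2
  target = base 0x6f44 + off 0x0a + 2 + imm -2 = 0x6f4e

0x6f4e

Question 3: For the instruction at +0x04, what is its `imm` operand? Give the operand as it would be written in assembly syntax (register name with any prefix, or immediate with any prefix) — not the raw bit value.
$13

@+04  big-endian(aa 0d) = 0xaa0d
  top 5b → 0x15 → adi [RI]
  [10:9] rd=1 = %r1
  [8:0] imm=13 = $13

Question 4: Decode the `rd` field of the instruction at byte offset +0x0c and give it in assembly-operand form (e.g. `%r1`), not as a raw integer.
%r3

@+0c  big-endian(76 00) = 0x7600
  opcode bits[15:11]=0xe: ld/RR
  rd@[10:9]=0x3 ⇒ %r3
  rs@[8:7]=0x0 ⇒ %r0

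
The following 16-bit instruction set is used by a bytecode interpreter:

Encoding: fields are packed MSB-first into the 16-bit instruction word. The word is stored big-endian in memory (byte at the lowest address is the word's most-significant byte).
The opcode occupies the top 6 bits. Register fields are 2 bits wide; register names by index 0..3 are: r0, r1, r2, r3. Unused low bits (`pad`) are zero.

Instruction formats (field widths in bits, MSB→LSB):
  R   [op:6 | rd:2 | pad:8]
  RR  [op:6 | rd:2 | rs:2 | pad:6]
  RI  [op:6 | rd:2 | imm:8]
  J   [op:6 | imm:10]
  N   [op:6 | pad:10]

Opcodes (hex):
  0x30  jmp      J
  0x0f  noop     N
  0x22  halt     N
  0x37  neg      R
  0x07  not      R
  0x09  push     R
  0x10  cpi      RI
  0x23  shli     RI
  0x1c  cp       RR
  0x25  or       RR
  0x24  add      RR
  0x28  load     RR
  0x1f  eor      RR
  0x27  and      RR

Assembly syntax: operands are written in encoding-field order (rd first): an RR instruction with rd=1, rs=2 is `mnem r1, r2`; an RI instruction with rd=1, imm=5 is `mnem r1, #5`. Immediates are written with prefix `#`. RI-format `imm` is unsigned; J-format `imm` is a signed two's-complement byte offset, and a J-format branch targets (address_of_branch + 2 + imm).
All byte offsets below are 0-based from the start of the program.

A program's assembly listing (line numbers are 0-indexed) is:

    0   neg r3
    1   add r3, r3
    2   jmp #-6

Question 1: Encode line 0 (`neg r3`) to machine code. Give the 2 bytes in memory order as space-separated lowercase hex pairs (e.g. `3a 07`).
df 00

0. neg fields op=0x37:6|rd=3:2|pad=0:8 → word df00h → df 00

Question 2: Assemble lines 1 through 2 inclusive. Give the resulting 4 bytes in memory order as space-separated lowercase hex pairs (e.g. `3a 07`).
93 c0 c3 fa

L1: add op=0x24:6|rd=3:2|rs=3:2|pad=0:6 ⇒ 0x93c0 ⇒ big 93 c0
L2: jmp op=0x30:6|imm=-6:10 ⇒ 0xc3fa ⇒ big c3 fa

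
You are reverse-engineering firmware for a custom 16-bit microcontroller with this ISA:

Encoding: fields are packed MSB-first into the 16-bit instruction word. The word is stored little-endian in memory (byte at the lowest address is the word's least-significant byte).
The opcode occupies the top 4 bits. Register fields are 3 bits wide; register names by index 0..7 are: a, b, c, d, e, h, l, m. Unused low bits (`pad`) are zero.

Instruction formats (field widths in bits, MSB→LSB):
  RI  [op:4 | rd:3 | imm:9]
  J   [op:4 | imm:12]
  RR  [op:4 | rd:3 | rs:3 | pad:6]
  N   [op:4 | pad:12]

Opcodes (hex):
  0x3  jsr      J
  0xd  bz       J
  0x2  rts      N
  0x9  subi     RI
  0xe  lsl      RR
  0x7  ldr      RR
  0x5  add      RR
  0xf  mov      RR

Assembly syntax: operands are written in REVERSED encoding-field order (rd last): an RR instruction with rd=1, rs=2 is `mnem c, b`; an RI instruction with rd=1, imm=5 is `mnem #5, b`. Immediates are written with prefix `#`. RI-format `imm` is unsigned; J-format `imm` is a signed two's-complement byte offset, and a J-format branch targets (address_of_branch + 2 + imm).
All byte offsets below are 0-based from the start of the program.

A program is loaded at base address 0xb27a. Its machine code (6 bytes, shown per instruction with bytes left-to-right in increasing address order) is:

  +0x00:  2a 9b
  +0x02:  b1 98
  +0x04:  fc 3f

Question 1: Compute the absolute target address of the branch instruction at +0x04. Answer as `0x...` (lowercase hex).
[04] fc 3f → 0x3ffc
  opcode bits[15:12]=0x3: jsr/J
  imm: (w>>0)&0xfff=0xffc (s12→-4) → #-4
  target = base 0xb27a + off 0x04 + 2 + imm -4 = 0xb27c

0xb27c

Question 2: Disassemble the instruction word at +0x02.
off 0x02: read b1 98 as little → 0x98b1
  opcode bits[15:12]=0x9: subi/RI
  rd@[11:9]=0x4 ⇒ e
  imm@[8:0]=0xb1 ⇒ #177

subi #177, e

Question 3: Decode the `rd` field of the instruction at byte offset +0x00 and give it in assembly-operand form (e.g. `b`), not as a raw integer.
@+00  little-endian(2a 9b) = 0x9b2a
  top 4b → 0x9 → subi [RI]
  rd@[11:9]=0x5 ⇒ h
  imm@[8:0]=0x12a ⇒ #298

h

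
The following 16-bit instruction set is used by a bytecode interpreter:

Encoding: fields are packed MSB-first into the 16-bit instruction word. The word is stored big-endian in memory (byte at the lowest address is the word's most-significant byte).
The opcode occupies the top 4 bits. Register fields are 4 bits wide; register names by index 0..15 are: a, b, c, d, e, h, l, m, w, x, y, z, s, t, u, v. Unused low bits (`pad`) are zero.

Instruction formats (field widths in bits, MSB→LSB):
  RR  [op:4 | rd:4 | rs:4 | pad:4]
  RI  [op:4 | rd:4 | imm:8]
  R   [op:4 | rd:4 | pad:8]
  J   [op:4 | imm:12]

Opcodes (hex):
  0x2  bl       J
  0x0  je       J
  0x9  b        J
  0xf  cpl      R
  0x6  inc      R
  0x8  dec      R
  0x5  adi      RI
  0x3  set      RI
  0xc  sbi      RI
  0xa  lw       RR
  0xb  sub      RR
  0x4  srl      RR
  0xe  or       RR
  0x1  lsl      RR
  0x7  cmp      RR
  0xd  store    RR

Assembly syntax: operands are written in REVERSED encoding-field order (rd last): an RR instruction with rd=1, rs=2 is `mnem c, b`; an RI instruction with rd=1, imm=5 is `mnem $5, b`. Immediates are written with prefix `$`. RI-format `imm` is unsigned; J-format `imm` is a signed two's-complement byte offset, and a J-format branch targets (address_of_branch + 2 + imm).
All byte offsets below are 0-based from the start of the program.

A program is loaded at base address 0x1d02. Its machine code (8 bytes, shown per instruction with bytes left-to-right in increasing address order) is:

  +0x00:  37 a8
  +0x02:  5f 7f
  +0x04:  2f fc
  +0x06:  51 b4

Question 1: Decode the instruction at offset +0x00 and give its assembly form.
set $168, m

@+00  big-endian(37 a8) = 0x37a8
  top 4b → 0x3 → set [RI]
  [11:8] rd=7 = m
  [7:0] imm=168 = $168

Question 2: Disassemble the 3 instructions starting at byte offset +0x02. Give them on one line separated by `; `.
+0x02: 5f 7f ⇒ word 0x5f7f (big)
  opcode bits[15:12]=0x5: adi/RI
  rd: (w>>8)&0xf=0xf → v
  imm: (w>>0)&0xff=0x7f → $127
+0x04: 2f fc ⇒ word 0x2ffc (big)
  opcode bits[15:12]=0x2: bl/J
  imm: (w>>0)&0xfff=0xffc (s12→-4) → $-4
+0x06: 51 b4 ⇒ word 0x51b4 (big)
  opcode bits[15:12]=0x5: adi/RI
  rd: (w>>8)&0xf=0x1 → b
  imm: (w>>0)&0xff=0xb4 → $180

adi $127, v; bl $-4; adi $180, b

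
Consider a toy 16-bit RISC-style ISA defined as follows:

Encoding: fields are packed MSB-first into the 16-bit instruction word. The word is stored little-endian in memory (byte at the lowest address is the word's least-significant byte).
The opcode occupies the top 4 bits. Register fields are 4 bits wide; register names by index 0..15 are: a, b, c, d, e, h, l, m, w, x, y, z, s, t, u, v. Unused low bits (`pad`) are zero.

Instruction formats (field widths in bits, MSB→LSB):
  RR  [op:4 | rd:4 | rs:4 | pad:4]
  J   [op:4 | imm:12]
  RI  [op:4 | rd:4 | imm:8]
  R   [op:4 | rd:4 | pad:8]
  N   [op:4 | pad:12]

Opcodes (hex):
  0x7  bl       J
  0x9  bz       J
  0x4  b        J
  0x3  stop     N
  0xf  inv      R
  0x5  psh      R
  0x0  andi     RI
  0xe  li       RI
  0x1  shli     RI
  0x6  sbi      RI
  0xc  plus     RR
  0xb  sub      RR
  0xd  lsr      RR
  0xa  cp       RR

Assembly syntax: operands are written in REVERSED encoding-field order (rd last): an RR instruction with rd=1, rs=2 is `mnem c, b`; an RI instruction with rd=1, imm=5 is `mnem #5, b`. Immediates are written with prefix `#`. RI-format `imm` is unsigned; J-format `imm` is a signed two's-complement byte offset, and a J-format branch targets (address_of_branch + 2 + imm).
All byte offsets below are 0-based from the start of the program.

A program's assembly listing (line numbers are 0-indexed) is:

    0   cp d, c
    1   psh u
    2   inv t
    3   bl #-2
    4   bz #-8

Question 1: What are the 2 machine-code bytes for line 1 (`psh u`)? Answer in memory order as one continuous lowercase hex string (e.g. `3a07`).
1. psh fields op=0x5:4|rd=14:4|pad=0:8 → word 5e00h → 00 5e

005e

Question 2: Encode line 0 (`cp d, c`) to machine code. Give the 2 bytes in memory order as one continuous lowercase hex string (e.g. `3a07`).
0. cp fields op=0xa:4|rd=2:4|rs=3:4|pad=0:4 → word a230h → 30 a2

30a2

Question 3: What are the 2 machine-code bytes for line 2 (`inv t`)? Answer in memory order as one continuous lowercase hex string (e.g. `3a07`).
00fd

2. inv fields op=0xf:4|rd=13:4|pad=0:8 → word fd00h → 00 fd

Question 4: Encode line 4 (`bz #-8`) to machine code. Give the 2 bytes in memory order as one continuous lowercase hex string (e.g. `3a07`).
f89f

L4: bz op=0x9:4|imm=-8:12 ⇒ 0x9ff8 ⇒ little f8 9f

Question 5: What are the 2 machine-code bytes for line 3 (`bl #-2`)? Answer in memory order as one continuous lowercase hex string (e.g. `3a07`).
fe7f

3. bl fields op=0x7:4|imm=-2:12 → word 7ffeh → fe 7f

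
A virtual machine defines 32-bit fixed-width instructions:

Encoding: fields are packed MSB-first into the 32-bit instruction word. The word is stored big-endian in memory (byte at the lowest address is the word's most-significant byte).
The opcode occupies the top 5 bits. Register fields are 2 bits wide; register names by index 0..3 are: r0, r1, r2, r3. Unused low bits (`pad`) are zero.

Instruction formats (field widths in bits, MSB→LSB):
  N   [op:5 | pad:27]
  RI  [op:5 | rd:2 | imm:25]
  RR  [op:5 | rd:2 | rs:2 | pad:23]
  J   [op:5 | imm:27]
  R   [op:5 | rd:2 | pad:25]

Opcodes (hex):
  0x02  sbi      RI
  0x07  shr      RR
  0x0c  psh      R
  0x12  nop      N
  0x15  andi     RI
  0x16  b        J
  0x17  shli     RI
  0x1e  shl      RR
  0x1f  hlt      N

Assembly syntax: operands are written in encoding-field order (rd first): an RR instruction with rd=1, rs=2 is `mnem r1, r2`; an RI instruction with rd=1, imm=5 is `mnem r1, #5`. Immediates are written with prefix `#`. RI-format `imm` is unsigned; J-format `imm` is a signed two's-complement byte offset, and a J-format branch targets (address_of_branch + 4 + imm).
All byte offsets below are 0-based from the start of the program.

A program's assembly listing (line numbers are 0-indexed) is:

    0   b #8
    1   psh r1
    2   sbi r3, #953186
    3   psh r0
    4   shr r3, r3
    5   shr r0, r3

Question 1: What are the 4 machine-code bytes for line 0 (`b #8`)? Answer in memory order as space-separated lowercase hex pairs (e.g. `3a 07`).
b0 00 00 08

L0: b op=0x16:5|imm=8:27 ⇒ 0xb0000008 ⇒ big b0 00 00 08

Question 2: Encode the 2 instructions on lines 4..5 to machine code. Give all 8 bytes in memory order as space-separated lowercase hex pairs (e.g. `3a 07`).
4. shr fields op=0x7:5|rd=3:2|rs=3:2|pad=0:23 → word 3f800000h → 3f 80 00 00
5. shr fields op=0x7:5|rd=0:2|rs=3:2|pad=0:23 → word 39800000h → 39 80 00 00

3f 80 00 00 39 80 00 00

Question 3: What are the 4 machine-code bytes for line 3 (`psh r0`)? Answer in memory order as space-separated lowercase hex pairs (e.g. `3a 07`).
60 00 00 00

L3: psh op=0xc:5|rd=0:2|pad=0:25 ⇒ 0x60000000 ⇒ big 60 00 00 00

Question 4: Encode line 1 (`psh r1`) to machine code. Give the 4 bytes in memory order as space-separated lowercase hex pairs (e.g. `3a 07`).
1. psh fields op=0xc:5|rd=1:2|pad=0:25 → word 62000000h → 62 00 00 00

62 00 00 00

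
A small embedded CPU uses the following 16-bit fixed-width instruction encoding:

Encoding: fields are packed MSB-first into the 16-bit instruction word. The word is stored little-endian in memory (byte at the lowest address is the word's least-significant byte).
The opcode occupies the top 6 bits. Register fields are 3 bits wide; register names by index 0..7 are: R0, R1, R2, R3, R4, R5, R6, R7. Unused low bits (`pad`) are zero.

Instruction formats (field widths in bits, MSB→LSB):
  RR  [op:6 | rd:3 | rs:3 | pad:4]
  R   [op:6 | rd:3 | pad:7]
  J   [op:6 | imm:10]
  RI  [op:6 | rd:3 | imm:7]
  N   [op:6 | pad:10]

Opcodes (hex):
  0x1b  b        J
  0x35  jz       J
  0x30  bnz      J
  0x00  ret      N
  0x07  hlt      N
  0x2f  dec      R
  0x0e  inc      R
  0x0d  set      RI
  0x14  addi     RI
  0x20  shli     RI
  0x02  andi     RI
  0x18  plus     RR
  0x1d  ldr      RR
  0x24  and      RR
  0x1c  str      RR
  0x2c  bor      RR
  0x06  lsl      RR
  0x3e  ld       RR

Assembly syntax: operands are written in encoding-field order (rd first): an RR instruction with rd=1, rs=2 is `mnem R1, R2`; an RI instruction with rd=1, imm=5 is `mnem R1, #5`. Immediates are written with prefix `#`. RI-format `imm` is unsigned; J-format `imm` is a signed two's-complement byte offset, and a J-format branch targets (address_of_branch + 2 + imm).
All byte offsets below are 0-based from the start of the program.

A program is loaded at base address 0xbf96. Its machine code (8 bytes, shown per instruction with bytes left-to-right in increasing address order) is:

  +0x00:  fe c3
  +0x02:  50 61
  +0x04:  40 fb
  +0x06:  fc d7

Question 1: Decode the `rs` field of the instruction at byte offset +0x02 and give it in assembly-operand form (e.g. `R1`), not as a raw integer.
R5

+0x02: 50 61 ⇒ word 0x6150 (little)
  opcode bits[15:10]=0x18: plus/RR
  rd@[9:7]=0x2 ⇒ R2
  rs@[6:4]=0x5 ⇒ R5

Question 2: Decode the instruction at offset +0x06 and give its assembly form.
jz #-4

[06] fc d7 → 0xd7fc
  top 6b → 0x35 → jz [J]
  imm: (w>>0)&0x3ff=0x3fc (s10→-4) → #-4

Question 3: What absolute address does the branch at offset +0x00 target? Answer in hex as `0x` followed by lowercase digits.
[00] fe c3 → 0xc3fe
  top 6b → 0x30 → bnz [J]
  imm@[9:0]=0x3fe (s10→-2) ⇒ #-2
  target = base 0xbf96 + off 0x00 + 2 + imm -2 = 0xbf96

0xbf96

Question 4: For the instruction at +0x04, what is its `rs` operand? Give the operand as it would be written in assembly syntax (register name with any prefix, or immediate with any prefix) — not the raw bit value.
@+04  little-endian(40 fb) = 0xfb40
  op=0xfb40>>10=0x3e ⇒ ld (RR)
  [9:7] rd=6 = R6
  [6:4] rs=4 = R4

R4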